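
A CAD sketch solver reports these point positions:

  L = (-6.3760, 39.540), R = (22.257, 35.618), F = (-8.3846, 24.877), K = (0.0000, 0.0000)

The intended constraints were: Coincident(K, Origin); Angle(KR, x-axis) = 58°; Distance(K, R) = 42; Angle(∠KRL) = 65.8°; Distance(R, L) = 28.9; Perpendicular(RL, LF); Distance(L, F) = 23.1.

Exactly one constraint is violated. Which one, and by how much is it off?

Distance(L, F) = 23.1 — off by 8.30.

K = (0.00, 0.00) ✓; KR at 58.00° ✓; |KR| = 42.00 ✓; ∠KRL = 65.80° ✓; |RL| = 28.90 ✓; ∠(RL, LF) = 90.00° ✓; |LF| = 14.80 ✗.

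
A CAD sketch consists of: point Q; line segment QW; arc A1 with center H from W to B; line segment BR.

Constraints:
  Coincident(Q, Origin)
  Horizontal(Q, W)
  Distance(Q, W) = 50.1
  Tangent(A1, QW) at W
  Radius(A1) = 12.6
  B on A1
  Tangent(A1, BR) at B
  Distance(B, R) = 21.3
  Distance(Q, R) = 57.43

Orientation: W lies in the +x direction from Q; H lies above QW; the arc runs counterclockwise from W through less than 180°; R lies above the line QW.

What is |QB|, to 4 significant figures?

62.87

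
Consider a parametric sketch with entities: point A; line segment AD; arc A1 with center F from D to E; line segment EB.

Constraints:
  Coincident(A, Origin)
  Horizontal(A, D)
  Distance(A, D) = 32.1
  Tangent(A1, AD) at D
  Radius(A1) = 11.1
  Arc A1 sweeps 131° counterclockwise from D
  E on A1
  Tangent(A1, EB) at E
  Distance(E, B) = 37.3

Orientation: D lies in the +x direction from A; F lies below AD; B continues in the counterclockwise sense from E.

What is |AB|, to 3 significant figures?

67.0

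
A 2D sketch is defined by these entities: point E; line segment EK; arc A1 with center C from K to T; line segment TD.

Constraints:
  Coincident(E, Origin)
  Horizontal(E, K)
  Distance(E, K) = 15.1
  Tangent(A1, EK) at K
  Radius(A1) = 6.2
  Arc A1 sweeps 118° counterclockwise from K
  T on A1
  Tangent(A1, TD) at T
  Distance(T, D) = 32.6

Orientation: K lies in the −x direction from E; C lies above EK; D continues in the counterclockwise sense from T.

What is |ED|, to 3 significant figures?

45.4

E is at the origin; E and K share the same y with |EK| = 15.1 and K on the −x side, so K = (-15.1, 0.00). A1 meets EK tangentially, so CK is at right angles to EK, so C = K + (0, 6.2) = (-15.1, 6.20). On A1, K sits at bearing -90° from C; a 118° counterclockwise sweep puts T at bearing 28°, so T = C + 6.2·(cos 28°, sin 28°) = (-9.63, 9.11). Since A1 is tangent to TD there, CT ⟂ TD, so TD runs along (−sin 28°, cos 28°); with |TD| = 32.6, D = (-24.9, 37.9). Then |ED| = |D − E| = 45.4.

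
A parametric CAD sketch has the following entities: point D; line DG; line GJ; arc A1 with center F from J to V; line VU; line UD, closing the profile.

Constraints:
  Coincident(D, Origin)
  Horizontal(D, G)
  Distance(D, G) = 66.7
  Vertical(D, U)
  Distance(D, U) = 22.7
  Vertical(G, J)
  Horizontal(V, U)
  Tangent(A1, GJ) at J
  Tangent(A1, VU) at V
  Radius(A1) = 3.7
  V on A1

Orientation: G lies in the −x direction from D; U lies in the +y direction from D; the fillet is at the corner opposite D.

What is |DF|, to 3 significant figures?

65.8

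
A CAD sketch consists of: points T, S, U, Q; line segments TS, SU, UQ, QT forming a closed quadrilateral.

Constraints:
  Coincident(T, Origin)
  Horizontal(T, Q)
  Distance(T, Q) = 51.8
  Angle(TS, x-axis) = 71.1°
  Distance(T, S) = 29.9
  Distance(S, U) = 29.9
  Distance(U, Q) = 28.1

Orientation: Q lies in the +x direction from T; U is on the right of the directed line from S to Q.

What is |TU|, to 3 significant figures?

23.8

T is at the origin; T and Q share the same y with |TQ| = 51.8 and Q in +x, so Q = (51.8, 0). TS runs at 71.1° with |TS| = 29.9, so S = (9.69, 28.3). U is determined by |SU| = 29.9 and |UQ| = 28.1 together: it lies at the intersection of circle(S, 29.9) and circle(Q, 28.1). With |SQ| = 50.7, the foot of the radical line on SQ is 26.4 from S and the perpendicular offset is √(29.9² − 26.4²) = 14.0. Taking the right-of-SQ solution: U = (23.8, 1.91).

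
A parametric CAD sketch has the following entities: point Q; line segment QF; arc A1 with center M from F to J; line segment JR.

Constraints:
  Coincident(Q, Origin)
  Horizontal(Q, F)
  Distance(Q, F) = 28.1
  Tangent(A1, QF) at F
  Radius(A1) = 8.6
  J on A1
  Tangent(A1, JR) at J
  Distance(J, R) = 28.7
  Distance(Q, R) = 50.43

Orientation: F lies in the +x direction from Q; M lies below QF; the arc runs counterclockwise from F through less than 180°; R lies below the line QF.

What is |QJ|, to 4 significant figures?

23.84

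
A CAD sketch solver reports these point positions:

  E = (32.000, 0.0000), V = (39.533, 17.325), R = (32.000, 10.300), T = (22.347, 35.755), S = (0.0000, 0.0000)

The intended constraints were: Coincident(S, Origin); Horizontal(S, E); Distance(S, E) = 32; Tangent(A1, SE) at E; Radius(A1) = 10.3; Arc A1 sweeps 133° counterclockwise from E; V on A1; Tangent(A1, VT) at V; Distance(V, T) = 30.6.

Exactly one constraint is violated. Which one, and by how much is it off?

Distance(V, T) = 30.6 — off by 5.40.

S = (0.00, 0.00) ✓; S.y = 0.00, E.y = 0.00 ✓; |SE| = 32.00 ✓; ∠(RE, ES) = 90.00° ✓; |RE| = 10.30 ✓; bearing(R→V) − bearing(R→E) = 133.0° ✓; |RV| = 10.30 ✓; ∠(RV, VT) = 90.00° ✓; |VT| = 25.20 ✗.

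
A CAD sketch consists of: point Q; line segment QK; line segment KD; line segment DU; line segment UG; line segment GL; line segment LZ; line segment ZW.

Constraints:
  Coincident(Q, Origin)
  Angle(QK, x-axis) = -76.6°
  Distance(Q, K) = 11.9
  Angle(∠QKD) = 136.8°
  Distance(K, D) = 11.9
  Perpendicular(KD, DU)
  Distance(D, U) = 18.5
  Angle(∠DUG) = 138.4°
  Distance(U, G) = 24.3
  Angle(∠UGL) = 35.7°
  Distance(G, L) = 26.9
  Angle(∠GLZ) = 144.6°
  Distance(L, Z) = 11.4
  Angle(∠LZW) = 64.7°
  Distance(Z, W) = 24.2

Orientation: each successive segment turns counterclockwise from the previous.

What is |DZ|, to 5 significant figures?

5.9981

∠UGL = 35.7° gives GL at -117.50° from the x-axis; with |GL| = 26.9, L = (6.9895, -2.4911). ∠GLZ = 144.6° gives LZ at -82.100° from the x-axis; with |LZ| = 11.4, Z = (8.5563, -13.783). Then |DZ| = |Z − D| = 5.9981.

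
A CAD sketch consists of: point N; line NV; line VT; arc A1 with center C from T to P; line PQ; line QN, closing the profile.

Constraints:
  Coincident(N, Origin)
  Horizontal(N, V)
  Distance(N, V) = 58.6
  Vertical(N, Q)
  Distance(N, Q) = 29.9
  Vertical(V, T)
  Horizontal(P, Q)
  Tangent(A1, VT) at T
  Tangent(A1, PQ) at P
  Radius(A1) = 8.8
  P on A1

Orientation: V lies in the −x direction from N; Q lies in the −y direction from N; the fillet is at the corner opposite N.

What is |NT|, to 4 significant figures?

62.28

N is at the origin; N and V share the same y with |NV| = 58.6 and V on the −x side, so V = (-58.60, 0.000). NQ is vertical with |NQ| = 29.9 and Q on the −y side, so Q = (0.000, -29.90). The virtual corner opposite N is at (-58.60, -29.90). Tangency of A1 to VT means the radius CT is perpendicular to VT and A1 meets PQ tangentially, so CP is at right angles to PQ, with radius 8.8, so the center C sits 8.8 in from both sides at C = (-49.80, -21.10). That places the tangent points at T = (-58.60, -21.10) on VT and P = (-49.80, -29.90) on PQ. Then |NT| = |T − N| = 62.28.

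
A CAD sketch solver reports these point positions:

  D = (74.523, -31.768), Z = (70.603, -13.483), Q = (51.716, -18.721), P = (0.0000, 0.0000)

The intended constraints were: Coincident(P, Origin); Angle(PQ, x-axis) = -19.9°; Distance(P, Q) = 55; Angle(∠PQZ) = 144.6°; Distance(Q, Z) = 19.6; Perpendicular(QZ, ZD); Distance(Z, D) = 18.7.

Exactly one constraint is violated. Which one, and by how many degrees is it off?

Perpendicular(QZ, ZD) — off by 3.40°.

P = (0.00, 0.00) ✓; PQ at -19.90° ✓; |PQ| = 55.00 ✓; ∠PQZ = 144.6° ✓; |QZ| = 19.60 ✓; ∠(QZ, ZD) = 93.40° ✗; |ZD| = 18.70 ✓.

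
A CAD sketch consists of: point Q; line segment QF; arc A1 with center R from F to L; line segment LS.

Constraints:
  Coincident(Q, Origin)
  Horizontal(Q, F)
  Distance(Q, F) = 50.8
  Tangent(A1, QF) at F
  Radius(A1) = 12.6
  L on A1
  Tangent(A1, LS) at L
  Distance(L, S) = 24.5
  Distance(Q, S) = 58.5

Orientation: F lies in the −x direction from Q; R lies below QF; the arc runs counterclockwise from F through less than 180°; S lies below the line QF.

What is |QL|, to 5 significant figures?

63.677

Checks: |RL| = 12.60 ✓; ∠(RL, LS) = 90.00° ✓; |LS| = 24.50 ✓; |QS| = 58.50 ✓.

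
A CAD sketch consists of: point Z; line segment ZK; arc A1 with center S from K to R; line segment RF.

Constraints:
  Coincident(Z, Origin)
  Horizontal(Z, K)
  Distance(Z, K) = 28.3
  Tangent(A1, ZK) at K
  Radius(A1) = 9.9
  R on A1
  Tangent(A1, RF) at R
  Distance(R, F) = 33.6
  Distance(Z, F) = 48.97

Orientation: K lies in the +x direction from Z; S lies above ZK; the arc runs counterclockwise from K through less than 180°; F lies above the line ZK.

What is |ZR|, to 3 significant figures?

39.8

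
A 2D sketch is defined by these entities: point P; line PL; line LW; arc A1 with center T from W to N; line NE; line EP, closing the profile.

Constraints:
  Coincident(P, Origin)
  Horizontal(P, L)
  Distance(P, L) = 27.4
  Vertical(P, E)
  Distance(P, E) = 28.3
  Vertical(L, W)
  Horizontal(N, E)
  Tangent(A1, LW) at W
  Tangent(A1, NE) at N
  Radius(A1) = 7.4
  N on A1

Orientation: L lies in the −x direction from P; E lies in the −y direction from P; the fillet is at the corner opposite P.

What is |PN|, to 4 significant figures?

34.65

The virtual corner opposite P is at (-27.40, -28.30). The tangent condition forces TW to be normal to LW and the tangent condition forces TN to be normal to NE, with radius 7.4, so the center T sits 7.4 in from both sides at T = (-20.00, -20.90). That places the tangent points at W = (-27.40, -20.90) on LW and N = (-20.00, -28.30) on NE. Then |PN| = |N − P| = 34.65.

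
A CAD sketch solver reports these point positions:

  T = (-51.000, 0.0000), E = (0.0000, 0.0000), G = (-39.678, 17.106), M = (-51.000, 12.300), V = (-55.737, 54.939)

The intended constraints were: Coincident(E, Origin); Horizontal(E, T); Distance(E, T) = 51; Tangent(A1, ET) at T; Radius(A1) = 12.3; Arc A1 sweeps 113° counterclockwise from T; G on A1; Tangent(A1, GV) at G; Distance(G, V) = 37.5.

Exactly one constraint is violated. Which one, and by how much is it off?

Distance(G, V) = 37.5 — off by 3.60.

E = (0.00, 0.00) ✓; E.y = 0.00, T.y = 0.00 ✓; |ET| = 51.00 ✓; ∠(MT, TE) = 90.00° ✓; |MT| = 12.30 ✓; bearing(M→G) − bearing(M→T) = 113.0° ✓; |MG| = 12.30 ✓; ∠(MG, GV) = 90.00° ✓; |GV| = 41.10 ✗.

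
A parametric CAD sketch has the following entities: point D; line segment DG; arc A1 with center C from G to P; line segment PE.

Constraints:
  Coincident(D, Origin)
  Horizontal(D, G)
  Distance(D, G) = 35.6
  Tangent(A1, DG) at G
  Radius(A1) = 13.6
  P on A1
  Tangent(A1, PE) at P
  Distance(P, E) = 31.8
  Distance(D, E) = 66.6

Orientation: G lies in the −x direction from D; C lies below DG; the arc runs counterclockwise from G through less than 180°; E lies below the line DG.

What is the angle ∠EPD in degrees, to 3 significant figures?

104°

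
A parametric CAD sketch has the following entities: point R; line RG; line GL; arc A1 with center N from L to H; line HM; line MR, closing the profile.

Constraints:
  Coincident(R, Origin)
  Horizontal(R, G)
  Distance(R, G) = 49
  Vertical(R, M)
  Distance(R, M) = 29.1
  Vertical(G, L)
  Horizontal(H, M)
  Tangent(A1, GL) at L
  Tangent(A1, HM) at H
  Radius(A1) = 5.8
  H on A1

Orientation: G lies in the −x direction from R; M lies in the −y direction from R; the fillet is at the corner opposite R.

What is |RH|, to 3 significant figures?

52.1

R is at the origin; R and G share the same y with |RG| = 49.0 and G on the −x side, so G = (-49.0, 0.00). R and M share the same x with |RM| = 29.1 and M on the −y side, so M = (0.00, -29.1). The virtual corner opposite R is at (-49.0, -29.1). A1 meets GL tangentially, so NL is at right angles to GL and the tangent condition forces NH to be normal to HM, with radius 5.8, so the center N sits 5.8 in from both sides at N = (-43.2, -23.3). That places the tangent points at L = (-49.0, -23.3) on GL and H = (-43.2, -29.1) on HM. Then |RH| = |H − R| = 52.1.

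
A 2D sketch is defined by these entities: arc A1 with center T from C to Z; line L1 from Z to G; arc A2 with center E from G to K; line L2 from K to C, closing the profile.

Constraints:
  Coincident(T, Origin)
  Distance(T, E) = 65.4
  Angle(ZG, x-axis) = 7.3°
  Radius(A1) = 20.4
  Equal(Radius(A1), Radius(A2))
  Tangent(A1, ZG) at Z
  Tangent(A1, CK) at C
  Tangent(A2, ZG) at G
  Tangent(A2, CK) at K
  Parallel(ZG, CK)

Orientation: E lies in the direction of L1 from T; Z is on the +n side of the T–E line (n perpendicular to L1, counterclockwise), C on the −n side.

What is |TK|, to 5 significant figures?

68.508

Tangency of A1 to both parallel lines with radius 20.4 puts Z and C at T ± 20.4·n: Z = (-2.5921, 20.235), C = (2.5921, -20.235). Equal radii place G and K the same way about E: G = E + 20.4·n = (62.278, 28.545), K = E − 20.4·n = (67.462, -11.925). Then |TK| = |K − T| = 68.508.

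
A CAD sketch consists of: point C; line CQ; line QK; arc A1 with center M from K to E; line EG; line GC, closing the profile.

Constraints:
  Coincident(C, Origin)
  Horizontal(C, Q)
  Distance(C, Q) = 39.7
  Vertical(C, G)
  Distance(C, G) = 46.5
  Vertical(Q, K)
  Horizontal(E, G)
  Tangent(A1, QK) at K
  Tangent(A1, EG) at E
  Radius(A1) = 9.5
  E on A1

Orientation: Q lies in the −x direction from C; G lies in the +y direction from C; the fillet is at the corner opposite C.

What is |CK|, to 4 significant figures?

54.27

C is at the origin; CQ is horizontal with |CQ| = 39.7 and Q on the −x side, so Q = (-39.70, 0.000). C and G share the same x with |CG| = 46.5 and G on the +y side, so G = (0.000, 46.50). The virtual corner opposite C is at (-39.70, 46.50). A1 meets QK tangentially, so MK is at right angles to QK and since A1 is tangent to EG there, ME ⟂ EG, with radius 9.5, so the center M sits 9.5 in from both sides at M = (-30.20, 37.00). That places the tangent points at K = (-39.70, 37.00) on QK and E = (-30.20, 46.50) on EG. Then |CK| = |K − C| = 54.27.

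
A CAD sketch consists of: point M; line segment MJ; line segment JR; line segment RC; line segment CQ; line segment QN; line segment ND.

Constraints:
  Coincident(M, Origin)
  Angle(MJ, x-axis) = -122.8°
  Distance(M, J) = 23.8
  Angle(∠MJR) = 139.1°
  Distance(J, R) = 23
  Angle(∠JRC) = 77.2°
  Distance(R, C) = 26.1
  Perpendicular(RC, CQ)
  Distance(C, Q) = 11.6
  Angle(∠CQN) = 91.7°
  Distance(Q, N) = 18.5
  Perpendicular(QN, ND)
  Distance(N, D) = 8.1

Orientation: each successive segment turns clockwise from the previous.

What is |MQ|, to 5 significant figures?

24.985

∠JRC = 77.2° gives RC at 93.500° from the x-axis; with |RC| = 26.1, C = (-36.562, -0.40950). RC ⟂ CQ, so CQ runs at 3.5000°; with |CQ| = 11.6, Q = (-24.983, 0.29866). Then |MQ| = |Q − M| = 24.985.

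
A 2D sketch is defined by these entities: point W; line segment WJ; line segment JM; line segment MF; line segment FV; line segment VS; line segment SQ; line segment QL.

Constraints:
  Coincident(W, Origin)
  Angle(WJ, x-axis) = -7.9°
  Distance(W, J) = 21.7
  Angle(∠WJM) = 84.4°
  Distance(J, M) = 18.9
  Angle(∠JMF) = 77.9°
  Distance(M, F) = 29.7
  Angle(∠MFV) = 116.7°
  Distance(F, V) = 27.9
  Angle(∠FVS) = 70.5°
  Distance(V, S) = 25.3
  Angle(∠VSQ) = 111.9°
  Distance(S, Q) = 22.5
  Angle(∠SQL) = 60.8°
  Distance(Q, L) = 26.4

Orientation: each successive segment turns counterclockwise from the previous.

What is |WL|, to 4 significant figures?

8.654

∠VSQ = 111.9° gives SQ at 70.70° from the x-axis; with |SQ| = 22.5, Q = (17.59, 6.535). ∠SQL = 60.8° gives QL at -170.1° from the x-axis; with |QL| = 26.4, L = (-8.421, 1.996). Then |WL| = |L − W| = 8.654.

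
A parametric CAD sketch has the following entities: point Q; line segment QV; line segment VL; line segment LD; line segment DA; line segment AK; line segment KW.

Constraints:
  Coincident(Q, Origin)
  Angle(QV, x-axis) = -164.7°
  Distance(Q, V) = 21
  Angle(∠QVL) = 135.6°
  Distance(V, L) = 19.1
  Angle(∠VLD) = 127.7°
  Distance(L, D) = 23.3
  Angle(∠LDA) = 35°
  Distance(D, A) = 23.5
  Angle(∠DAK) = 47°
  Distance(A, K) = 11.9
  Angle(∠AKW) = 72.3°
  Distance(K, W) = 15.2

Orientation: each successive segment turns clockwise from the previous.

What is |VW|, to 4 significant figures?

31.82

∠DAK = 47.0° gives AK at -179.4° from the x-axis; with |AK| = 11.9, K = (-36.12, 9.643). ∠AKW = 72.3° gives KW at 72.90° from the x-axis; with |KW| = 15.2, W = (-31.65, 24.17). Then |VW| = |W − V| = 31.82.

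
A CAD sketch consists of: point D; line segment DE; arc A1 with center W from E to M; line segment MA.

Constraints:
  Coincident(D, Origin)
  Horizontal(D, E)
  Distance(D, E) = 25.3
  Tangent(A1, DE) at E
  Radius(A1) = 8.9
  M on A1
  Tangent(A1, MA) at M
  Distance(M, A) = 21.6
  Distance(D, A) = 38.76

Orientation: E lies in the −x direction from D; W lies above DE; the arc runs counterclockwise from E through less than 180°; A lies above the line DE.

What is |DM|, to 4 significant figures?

19.99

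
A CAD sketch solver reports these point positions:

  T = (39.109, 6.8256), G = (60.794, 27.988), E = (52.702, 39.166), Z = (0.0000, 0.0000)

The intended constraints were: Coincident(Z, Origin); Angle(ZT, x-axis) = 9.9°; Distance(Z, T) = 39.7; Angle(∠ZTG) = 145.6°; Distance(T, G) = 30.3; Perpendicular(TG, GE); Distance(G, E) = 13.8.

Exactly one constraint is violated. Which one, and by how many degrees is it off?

Perpendicular(TG, GE) — off by 8.40°.

Z = (0.00, 0.00) ✓; ZT at 9.900° ✓; |ZT| = 39.70 ✓; ∠ZTG = 145.6° ✓; |TG| = 30.30 ✓; ∠(TG, GE) = 81.60° ✗; |GE| = 13.80 ✓.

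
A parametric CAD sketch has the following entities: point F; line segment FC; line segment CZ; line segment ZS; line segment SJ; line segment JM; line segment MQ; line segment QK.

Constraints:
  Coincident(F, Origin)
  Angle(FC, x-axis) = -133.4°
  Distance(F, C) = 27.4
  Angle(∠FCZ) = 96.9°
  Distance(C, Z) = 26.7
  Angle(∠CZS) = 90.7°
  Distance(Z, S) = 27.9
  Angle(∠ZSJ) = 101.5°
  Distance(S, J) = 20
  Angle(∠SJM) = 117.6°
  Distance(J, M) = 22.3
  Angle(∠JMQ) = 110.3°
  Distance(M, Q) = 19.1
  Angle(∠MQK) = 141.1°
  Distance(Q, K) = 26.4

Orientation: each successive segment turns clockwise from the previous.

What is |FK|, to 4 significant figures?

49.06

F is at the origin; FC runs at -133.4° with length 27.4, so C = (-18.83, -19.91). ∠FCZ = 96.9° gives CZ at 143.5° from the x-axis; with |CZ| = 26.7, Z = (-40.29, -4.026). ∠CZS = 90.7° gives ZS at 54.20° from the x-axis; with |ZS| = 27.9, S = (-23.97, 18.60). ∠ZSJ = 101.5° gives SJ at -24.30° from the x-axis; with |SJ| = 20.0, J = (-5.741, 10.37). ∠SJM = 117.6° gives JM at -86.70° from the x-axis; with |JM| = 22.3, M = (-4.457, -11.89). ∠JMQ = 110.3° gives MQ at -156.4° from the x-axis; with |MQ| = 19.1, Q = (-21.96, -19.54). ∠MQK = 141.1° gives QK at 164.7° from the x-axis; with |QK| = 26.4, K = (-47.42, -12.57). Then |FK| = |K − F| = 49.06.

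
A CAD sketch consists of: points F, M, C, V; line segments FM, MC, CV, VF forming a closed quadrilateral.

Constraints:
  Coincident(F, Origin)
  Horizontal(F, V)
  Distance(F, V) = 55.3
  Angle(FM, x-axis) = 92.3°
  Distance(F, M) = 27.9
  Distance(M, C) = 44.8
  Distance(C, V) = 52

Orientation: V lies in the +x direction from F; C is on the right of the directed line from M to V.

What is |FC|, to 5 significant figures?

17.408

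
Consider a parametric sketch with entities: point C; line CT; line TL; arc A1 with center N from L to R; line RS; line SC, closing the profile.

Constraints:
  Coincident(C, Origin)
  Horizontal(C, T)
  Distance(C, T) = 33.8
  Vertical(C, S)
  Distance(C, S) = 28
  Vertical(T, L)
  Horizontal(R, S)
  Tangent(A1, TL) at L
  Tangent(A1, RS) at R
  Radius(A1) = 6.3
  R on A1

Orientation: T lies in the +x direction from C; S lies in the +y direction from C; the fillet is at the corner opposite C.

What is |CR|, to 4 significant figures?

39.25

C is at the origin; CT is horizontal with |CT| = 33.8 and T on the +x side, so T = (33.80, 0.000). C and S share the same x with |CS| = 28.0 and S on the +y side, so S = (0.000, 28.00). The virtual corner opposite C is at (33.80, 28.00). Since A1 is tangent to TL there, NL ⟂ TL and tangency of A1 to RS means the radius NR is perpendicular to RS, with radius 6.3, so the center N sits 6.3 in from both sides at N = (27.50, 21.70). That places the tangent points at L = (33.80, 21.70) on TL and R = (27.50, 28.00) on RS. Then |CR| = |R − C| = 39.25.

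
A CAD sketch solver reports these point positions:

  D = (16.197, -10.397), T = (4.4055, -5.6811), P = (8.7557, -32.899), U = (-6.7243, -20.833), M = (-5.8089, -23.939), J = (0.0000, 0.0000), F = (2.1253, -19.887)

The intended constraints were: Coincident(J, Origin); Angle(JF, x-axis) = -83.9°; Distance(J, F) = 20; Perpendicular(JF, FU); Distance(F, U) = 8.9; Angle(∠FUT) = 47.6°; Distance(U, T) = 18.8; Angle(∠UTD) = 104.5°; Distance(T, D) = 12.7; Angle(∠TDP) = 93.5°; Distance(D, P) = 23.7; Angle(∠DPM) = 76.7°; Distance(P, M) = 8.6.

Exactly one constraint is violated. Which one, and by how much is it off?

Distance(P, M) = 8.6 — off by 8.50.

J = (0.00, 0.00) ✓; JF at -83.90° ✓; |JF| = 20.00 ✓; ∠(JF, FU) = 90.00° ✓; |FU| = 8.900 ✓; ∠FUT = 47.60° ✓; |UT| = 18.80 ✓; ∠UTD = 104.5° ✓; |TD| = 12.70 ✓; ∠TDP = 93.50° ✓; |DP| = 23.70 ✓; ∠DPM = 76.70° ✓; |PM| = 17.10 ✗.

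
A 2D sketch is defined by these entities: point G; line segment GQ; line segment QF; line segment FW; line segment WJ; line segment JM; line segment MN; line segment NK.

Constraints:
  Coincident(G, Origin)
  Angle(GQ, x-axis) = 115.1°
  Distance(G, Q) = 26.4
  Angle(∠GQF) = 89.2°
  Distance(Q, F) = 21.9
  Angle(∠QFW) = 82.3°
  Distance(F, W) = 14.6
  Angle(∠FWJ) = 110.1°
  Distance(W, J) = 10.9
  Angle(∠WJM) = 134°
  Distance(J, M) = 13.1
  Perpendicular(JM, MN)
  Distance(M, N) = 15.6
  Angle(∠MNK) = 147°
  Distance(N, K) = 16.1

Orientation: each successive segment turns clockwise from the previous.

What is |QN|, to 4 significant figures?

7.815

G is at the origin; GQ runs at 115.1° with length 26.4, so Q = (-11.20, 23.91). ∠GQF = 89.2° gives QF at 24.30° from the x-axis; with |QF| = 21.9, F = (8.761, 32.92). ∠QFW = 82.3° gives FW at -73.40° from the x-axis; with |FW| = 14.6, W = (12.93, 18.93). ∠FWJ = 110.1° gives WJ at -143.3° from the x-axis; with |WJ| = 10.9, J = (4.193, 12.41). ∠WJM = 134.0° gives JM at 170.7° from the x-axis; with |JM| = 13.1, M = (-8.735, 14.53). The perpendicularity gives MN at right angles to JM, so MN runs at 80.70°; with |MN| = 15.6, N = (-6.214, 29.93). Then |QN| = |N − Q| = 7.815.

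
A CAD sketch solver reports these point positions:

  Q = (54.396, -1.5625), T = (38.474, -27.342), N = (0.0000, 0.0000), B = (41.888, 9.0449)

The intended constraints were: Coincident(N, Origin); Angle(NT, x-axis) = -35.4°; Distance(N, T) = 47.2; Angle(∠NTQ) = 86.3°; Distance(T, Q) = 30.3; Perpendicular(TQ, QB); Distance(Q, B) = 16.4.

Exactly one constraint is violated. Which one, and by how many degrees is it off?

Perpendicular(TQ, QB) — off by 8.60°.

N = (0.00, 0.00) ✓; NT at -35.40° ✓; |NT| = 47.20 ✓; ∠NTQ = 86.30° ✓; |TQ| = 30.30 ✓; ∠(TQ, QB) = 81.40° ✗; |QB| = 16.40 ✓.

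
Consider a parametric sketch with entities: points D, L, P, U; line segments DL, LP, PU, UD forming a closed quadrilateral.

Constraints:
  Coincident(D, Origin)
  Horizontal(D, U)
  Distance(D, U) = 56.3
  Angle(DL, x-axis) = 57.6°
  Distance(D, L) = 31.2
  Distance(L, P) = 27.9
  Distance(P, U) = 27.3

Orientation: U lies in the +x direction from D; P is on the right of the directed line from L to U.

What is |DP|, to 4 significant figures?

29.06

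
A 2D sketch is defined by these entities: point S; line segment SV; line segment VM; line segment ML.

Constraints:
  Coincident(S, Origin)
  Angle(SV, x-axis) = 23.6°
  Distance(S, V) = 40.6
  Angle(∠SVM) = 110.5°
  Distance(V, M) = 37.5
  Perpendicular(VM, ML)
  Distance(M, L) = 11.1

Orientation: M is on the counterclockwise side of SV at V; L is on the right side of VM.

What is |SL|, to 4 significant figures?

71.33

S is at the origin; SV runs at 23.6° with length 40.6, so V = 40.6·(cos 23.6°, sin 23.6°) = (37.20, 16.25). ∠SVM = 110.5°, so VM runs at 23.6° + (180° − 110.5°) = 93.10° from the x-axis; with |VM| = 37.5, M = V + 37.5·(cos 93.10°, sin 93.10°) = (35.18, 53.70). VM ⟂ ML; with |ML| = 11.1 on the right of VM, L = M + 11.1·(0.9985, 0.05408) = (46.26, 54.30). Then |SL| = |L − S| = 71.33.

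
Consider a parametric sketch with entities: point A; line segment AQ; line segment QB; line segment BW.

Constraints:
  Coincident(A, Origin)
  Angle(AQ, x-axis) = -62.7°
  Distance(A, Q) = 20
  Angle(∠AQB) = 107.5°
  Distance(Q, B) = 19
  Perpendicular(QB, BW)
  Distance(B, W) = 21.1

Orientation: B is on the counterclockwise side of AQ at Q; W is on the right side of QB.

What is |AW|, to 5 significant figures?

47.325

A is at the origin; AQ runs at -62.7° with length 20.0, so Q = 20.0·(cos -62.7°, sin -62.7°) = (9.1730, -17.772). ∠AQB = 107.5°, so QB runs at -62.7° + (180° − 107.5°) = 9.8000° from the x-axis; with |QB| = 19.0, B = Q + 19.0·(cos 9.8000°, sin 9.8000°) = (27.896, -14.538). The perpendicularity gives BW at right angles to QB; with |BW| = 21.1 on the right of QB, W = B + 21.1·(0.17021, -0.98541) = (31.487, -35.330). Then |AW| = |W − A| = 47.325.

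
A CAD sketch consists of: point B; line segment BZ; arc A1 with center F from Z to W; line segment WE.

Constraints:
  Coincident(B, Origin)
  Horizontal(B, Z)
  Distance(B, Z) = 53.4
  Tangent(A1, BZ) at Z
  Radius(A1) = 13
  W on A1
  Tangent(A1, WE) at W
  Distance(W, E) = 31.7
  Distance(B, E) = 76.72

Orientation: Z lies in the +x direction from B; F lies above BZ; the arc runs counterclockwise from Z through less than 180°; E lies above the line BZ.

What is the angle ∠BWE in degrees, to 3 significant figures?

93.6°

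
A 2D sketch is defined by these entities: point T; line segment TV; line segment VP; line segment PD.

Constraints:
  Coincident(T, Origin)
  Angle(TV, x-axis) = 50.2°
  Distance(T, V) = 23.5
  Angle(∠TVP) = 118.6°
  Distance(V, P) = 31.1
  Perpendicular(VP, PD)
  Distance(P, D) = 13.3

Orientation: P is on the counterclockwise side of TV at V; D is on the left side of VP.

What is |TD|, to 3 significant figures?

43.0

∠TVP = 118.6°, so VP runs at 50.2° + (180° − 118.6°) = 112° from the x-axis; with |VP| = 31.1, P = V + 31.1·(cos 112°, sin 112°) = (3.59, 47.0). VP is perpendicular to PD; with |PD| = 13.3 on the left of VP, D = P + 13.3·(-0.930, -0.368) = (-8.77, 42.1). Then |TD| = |D − T| = 43.0.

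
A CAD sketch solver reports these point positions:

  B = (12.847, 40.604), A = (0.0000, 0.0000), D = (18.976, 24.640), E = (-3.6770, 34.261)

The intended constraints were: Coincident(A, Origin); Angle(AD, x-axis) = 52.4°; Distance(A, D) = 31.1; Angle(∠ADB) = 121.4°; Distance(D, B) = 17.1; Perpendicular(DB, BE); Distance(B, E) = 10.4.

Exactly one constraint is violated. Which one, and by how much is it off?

Distance(B, E) = 10.4 — off by 7.30.

A = (0.00, 0.00) ✓; AD at 52.40° ✓; |AD| = 31.10 ✓; ∠ADB = 121.4° ✓; |DB| = 17.10 ✓; ∠(DB, BE) = 90.00° ✓; |BE| = 17.70 ✗.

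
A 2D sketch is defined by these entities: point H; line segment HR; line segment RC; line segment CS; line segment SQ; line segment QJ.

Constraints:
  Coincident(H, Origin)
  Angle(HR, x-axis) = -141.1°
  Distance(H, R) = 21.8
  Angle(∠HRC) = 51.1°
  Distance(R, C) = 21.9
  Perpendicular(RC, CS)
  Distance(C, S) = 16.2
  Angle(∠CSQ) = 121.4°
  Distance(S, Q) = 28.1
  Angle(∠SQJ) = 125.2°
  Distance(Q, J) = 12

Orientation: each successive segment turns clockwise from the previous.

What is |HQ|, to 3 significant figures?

21.0

H is at the origin; HR runs at -141.1° with length 21.8, so R = (-17.0, -13.7). ∠HRC = 51.1° gives RC at 90.0° from the x-axis; with |RC| = 21.9, C = (-17.0, 8.21). RC ⟂ CS, so CS runs at 0.00°; with |CS| = 16.2, S = (-0.766, 8.21). ∠CSQ = 121.4° gives SQ at -58.6° from the x-axis; with |SQ| = 28.1, Q = (13.9, -15.8). Then |HQ| = |Q − H| = 21.0.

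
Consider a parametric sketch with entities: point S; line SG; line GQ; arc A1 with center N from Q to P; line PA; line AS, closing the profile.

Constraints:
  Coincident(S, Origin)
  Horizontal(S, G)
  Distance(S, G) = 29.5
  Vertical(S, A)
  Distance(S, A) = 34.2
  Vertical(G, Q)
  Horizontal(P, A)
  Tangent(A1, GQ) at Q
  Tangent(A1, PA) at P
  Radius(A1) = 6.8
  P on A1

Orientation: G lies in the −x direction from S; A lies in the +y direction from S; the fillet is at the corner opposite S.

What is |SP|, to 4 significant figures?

41.05

The virtual corner opposite S is at (-29.50, 34.20). Tangency of A1 to GQ means the radius NQ is perpendicular to GQ and since A1 is tangent to PA there, NP ⟂ PA, with radius 6.8, so the center N sits 6.8 in from both sides at N = (-22.70, 27.40). That places the tangent points at Q = (-29.50, 27.40) on GQ and P = (-22.70, 34.20) on PA. Then |SP| = |P − S| = 41.05.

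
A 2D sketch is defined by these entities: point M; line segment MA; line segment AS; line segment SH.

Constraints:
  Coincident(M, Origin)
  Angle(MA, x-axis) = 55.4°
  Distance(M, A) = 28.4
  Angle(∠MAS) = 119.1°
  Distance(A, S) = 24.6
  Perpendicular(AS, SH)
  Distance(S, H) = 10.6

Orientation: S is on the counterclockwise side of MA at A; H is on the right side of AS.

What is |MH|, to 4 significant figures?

52.25

M is at the origin; MA runs at 55.4° with length 28.4, so A = 28.4·(cos 55.4°, sin 55.4°) = (16.13, 23.38). ∠MAS = 119.1°, so AS runs at 55.4° + (180° − 119.1°) = 116.3° from the x-axis; with |AS| = 24.6, S = A + 24.6·(cos 116.3°, sin 116.3°) = (5.227, 45.43). AS ⟂ SH; with |SH| = 10.6 on the right of AS, H = S + 10.6·(0.8965, 0.4431) = (14.73, 50.13). Then |MH| = |H − M| = 52.25.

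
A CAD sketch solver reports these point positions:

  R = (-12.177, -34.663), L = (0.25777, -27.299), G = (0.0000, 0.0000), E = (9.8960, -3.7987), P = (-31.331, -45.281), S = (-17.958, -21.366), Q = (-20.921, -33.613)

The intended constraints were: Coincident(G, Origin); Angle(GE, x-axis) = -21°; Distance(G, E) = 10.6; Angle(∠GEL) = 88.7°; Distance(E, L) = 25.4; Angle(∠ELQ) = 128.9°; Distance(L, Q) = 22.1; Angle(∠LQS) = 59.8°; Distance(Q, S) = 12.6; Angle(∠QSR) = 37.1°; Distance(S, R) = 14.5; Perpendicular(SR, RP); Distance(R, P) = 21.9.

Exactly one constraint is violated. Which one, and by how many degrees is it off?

Perpendicular(SR, RP) — off by 5.50°.

G = (0.00, 0.00) ✓; GE at -21.00° ✓; |GE| = 10.60 ✓; ∠GEL = 88.70° ✓; |EL| = 25.40 ✓; ∠ELQ = 128.9° ✓; |LQ| = 22.10 ✓; ∠LQS = 59.80° ✓; |QS| = 12.60 ✓; ∠QSR = 37.10° ✓; |SR| = 14.50 ✓; ∠(SR, RP) = 84.50° ✗; |RP| = 21.90 ✓.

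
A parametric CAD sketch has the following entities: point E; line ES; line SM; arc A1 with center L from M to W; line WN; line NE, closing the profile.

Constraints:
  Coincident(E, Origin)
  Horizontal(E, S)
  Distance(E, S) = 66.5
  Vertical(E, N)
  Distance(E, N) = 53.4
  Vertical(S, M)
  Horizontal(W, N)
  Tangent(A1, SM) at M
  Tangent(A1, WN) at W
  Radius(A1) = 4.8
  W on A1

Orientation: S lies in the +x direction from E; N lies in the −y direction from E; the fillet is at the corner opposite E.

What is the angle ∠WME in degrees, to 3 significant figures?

81.2°

The virtual corner opposite E is at (66.5, -53.4). Tangency of A1 to SM means the radius LM is perpendicular to SM and tangency of A1 to WN means the radius LW is perpendicular to WN, with radius 4.8, so the center L sits 4.8 in from both sides at L = (61.7, -48.6). That places the tangent points at M = (66.5, -48.6) on SM and W = (61.7, -53.4) on WN. Then cos ∠WME = MW·ME / (|MW||ME|), giving 81.2°.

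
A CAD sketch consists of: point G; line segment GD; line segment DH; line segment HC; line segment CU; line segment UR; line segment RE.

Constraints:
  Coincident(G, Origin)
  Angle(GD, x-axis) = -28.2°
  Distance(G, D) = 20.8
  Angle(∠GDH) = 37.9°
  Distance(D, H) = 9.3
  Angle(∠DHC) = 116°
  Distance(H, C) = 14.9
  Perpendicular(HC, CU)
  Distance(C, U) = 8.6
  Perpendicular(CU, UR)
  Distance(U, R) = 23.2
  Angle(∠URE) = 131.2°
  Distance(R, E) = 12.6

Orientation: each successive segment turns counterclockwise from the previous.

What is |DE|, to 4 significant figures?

15.56

G is at the origin; GD runs at -28.2° with length 20.8, so D = (18.33, -9.829). ∠GDH = 37.9° gives DH at 113.9° from the x-axis; with |DH| = 9.3, H = (14.56, -1.326). ∠DHC = 116.0° gives HC at 177.9° from the x-axis; with |HC| = 14.9, C = (-0.3267, -0.7805). The perpendicularity gives CU at right angles to HC, so CU runs at -92.10°; with |CU| = 8.6, U = (-0.6418, -9.375). CU ⟂ UR, so UR runs at -2.100°; with |UR| = 23.2, R = (22.54, -10.22). ∠URE = 131.2° gives RE at 46.70° from the x-axis; with |RE| = 12.6, E = (31.18, -1.055). Then |DE| = |E − D| = 15.56.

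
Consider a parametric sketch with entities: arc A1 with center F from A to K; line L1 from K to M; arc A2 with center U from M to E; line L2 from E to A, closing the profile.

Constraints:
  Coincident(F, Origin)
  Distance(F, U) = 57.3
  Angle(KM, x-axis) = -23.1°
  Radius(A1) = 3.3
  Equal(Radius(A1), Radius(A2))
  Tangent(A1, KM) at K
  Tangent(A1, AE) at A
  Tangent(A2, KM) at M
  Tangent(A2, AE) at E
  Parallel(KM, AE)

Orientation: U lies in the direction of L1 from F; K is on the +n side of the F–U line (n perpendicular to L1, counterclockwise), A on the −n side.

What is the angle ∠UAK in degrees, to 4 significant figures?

86.70°

The slot axis is L1's direction at -23.1°, so u = (cos -23.1°, sin -23.1°) = (0.9198, -0.3923) and n = (−sin -23.1°, cos -23.1°) = (0.3923, 0.9198). F is at the origin and U lies 57.3 along u from F, so U = 57.3·u = (52.71, -22.48). Tangency of A1 to both parallel lines with radius 3.3 puts K and A at F ± 3.3·n: K = (1.295, 3.035), A = (-1.295, -3.035). Then cos ∠UAK = AU·AK / (|AU||AK|), giving 86.70°.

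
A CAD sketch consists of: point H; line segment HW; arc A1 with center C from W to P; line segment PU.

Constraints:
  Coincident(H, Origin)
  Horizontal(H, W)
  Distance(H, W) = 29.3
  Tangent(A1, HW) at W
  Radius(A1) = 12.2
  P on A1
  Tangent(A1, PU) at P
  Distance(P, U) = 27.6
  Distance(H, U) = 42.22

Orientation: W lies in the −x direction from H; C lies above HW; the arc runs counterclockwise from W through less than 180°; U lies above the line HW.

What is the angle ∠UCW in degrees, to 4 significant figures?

153.3°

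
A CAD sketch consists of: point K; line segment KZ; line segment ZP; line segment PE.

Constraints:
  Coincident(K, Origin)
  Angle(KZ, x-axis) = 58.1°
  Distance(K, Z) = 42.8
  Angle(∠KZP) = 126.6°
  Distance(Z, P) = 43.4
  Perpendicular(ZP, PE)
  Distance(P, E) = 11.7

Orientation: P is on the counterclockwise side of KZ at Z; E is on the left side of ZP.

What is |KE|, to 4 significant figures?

72.55

∠KZP = 126.6°, so ZP runs at 58.1° + (180° − 126.6°) = 111.5° from the x-axis; with |ZP| = 43.4, P = Z + 43.4·(cos 111.5°, sin 111.5°) = (6.711, 76.72). ZP ⟂ PE; with |PE| = 11.7 on the left of ZP, E = P + 11.7·(-0.9304, -0.3665) = (-4.175, 72.43). Then |KE| = |E − K| = 72.55.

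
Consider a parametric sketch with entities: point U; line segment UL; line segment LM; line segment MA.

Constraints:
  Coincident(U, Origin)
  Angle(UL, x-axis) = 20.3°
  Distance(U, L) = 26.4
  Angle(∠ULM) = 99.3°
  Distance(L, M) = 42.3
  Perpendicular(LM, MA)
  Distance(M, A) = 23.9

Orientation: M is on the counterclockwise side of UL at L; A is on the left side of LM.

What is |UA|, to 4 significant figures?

46.62

∠ULM = 99.3°, so LM runs at 20.3° + (180° − 99.3°) = 101.0° from the x-axis; with |LM| = 42.3, M = L + 42.3·(cos 101.0°, sin 101.0°) = (16.69, 50.68). The perpendicularity gives MA at right angles to LM; with |MA| = 23.9 on the left of LM, A = M + 23.9·(-0.9816, -0.1908) = (-6.772, 46.12). Then |UA| = |A − U| = 46.62.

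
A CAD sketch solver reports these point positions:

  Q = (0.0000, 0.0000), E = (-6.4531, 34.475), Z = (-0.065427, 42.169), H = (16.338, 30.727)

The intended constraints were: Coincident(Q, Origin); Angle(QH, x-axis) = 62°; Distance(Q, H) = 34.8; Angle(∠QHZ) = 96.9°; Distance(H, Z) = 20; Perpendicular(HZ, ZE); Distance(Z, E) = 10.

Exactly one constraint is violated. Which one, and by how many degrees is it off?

Perpendicular(HZ, ZE) — off by 4.80°.

Q = (0.00, 0.00) ✓; QH at 62.00° ✓; |QH| = 34.80 ✓; ∠QHZ = 96.90° ✓; |HZ| = 20.00 ✓; ∠(HZ, ZE) = 85.20° ✗; |ZE| = 10.00 ✓.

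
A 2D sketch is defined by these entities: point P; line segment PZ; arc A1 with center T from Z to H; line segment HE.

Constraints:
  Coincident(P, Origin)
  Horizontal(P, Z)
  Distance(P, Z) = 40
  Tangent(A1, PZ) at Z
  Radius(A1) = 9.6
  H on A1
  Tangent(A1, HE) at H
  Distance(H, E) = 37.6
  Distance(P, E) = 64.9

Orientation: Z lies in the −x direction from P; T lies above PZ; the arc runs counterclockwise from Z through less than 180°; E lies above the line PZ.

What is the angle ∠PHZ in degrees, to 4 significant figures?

102.9°

Checks: P.y = 0.00, Z.y = 0.00 ✓; |TH| = 9.600 ✓; ∠(TH, HE) = 90.00° ✓; |HE| = 37.60 ✓; |PE| = 64.90 ✓.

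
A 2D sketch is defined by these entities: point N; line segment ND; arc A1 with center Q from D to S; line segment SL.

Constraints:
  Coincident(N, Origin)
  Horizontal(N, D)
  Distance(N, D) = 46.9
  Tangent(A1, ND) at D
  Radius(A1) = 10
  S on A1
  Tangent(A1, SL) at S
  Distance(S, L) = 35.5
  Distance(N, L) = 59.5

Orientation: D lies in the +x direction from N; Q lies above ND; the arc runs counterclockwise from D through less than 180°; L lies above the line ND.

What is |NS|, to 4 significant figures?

57.56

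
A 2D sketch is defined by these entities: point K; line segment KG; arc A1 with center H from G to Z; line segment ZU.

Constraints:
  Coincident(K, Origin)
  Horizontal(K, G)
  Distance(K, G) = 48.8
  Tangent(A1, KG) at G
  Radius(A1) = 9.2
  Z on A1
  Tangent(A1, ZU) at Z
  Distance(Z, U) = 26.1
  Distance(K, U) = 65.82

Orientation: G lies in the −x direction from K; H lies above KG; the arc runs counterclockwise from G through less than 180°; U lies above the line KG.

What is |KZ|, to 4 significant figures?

43.39

K is at the origin; K and G share the same y with |KG| = 48.8 and G on the −x side, so G = (-48.80, 0.000). The tangent condition forces HG to be normal to KG, so H = G + (0, 9.2) = (-48.80, 9.200). Since HZ ⟂ ZU (tangency), |HU| = √(9.2² + 26.1²) = 27.67 regardless of where Z sits on A1. So U lies on both circle(K, 65.82) and circle(H, 27.67); the above-KG intersection is U = (-54.99, 36.17). Z is the foot of the tangent from U: Z = (-41.03, 14.12).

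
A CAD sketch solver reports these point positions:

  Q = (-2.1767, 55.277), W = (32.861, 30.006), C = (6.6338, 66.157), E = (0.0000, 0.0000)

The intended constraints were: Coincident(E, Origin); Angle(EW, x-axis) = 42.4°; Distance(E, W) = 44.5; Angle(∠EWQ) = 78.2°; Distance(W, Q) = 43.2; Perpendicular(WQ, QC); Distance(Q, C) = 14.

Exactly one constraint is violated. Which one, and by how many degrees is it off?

Perpendicular(WQ, QC) — off by 3.20°.

E = (0.00, 0.00) ✓; EW at 42.40° ✓; |EW| = 44.50 ✓; ∠EWQ = 78.20° ✓; |WQ| = 43.20 ✓; ∠(WQ, QC) = 93.20° ✗; |QC| = 14.00 ✓.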